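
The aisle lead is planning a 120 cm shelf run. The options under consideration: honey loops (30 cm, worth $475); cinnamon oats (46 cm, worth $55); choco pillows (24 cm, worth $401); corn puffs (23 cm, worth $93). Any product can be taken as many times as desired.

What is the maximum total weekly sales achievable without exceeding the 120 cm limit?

2005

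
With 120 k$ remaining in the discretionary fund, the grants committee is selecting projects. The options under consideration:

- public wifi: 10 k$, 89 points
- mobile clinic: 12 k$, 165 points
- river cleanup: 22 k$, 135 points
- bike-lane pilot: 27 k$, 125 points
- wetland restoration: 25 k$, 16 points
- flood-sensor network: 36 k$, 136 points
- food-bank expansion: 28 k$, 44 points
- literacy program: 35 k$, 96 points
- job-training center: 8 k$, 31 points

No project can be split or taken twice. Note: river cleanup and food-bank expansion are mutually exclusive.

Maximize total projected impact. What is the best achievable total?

681

Density check — mobile clinic 13.75, public wifi 8.90, river cleanup 6.14, bike-lane pilot 4.63 are the best per k$.
The ratio ordering already packs tightly: public wifi + mobile clinic + river cleanup + bike-lane pilot + flood-sensor network + job-training center, 115 k$, 681.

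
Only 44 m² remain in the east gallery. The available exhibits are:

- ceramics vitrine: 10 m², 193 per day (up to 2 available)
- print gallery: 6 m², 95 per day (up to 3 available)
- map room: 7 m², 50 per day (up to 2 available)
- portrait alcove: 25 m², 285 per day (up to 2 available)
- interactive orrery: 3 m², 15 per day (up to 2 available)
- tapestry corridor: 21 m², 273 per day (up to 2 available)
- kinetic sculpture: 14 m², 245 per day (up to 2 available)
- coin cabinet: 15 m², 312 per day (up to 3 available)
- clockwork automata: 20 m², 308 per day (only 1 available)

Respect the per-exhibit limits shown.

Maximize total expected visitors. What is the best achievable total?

The ratio heuristic lands on ceramics vitrine + interactive orrery + 2×coin cabinet (832) but leaves 1 m² idle.
Dropping ceramics vitrine and interactive orrery frees 13 m²; slotting in kinetic sculpture (14 m²) lifts the total to 869 at 44 m².
Every other selection either busts 44 m² or exceeds an availability limit or fails to beat 869.

869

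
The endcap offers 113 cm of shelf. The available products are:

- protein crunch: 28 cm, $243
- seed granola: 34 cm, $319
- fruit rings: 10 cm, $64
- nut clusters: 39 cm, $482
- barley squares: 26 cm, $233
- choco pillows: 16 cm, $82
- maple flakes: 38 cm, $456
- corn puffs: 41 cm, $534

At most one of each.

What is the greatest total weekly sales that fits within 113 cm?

1309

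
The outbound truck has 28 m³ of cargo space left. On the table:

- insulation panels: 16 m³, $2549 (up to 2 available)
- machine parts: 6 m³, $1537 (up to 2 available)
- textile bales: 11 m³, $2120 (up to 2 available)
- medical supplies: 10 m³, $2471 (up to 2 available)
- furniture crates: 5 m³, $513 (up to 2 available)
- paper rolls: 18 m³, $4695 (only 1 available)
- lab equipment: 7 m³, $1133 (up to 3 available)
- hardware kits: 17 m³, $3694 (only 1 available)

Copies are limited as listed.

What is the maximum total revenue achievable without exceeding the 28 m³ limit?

7166

The ratio heuristic lands on machine parts + paper rolls (6232) but leaves 4 m³ idle.
The 6 m³ tied up in machine parts is better spent on medical supplies — total rises to 7166 (28 m³).
That's the maximum — no swap from here does better than 7166.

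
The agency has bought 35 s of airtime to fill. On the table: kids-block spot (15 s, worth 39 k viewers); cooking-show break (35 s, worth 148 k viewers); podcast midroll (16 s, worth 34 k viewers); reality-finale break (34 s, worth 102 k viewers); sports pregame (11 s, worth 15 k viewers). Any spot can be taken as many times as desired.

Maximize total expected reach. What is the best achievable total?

148

By expected reach per s: cooking-show break 4.23, reality-finale break 3.00, kids-block spot 2.60, podcast midroll 2.12 lead.
Taking cooking-show break: 35 s used, 148 in expected reach.
Nothing else within 35 s beats 148.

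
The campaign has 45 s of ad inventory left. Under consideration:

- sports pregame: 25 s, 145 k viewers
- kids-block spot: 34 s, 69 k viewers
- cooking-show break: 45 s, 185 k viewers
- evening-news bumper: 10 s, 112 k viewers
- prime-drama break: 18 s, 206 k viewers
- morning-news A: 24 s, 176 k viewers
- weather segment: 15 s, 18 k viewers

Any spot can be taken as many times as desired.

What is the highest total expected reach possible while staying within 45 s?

448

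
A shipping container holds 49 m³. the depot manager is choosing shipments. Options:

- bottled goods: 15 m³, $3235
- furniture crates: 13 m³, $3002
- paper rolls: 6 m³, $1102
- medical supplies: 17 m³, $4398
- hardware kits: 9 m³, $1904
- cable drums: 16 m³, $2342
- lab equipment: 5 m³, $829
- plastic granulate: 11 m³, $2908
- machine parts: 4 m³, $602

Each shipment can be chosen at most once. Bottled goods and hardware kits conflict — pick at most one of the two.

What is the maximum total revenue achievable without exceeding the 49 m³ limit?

The ratio heuristic lands on furniture crates + paper rolls + medical supplies + plastic granulate (11410) but leaves 2 m³ idle.
Dropping furniture crates frees 13 m³; slotting in bottled goods (15 m³) lifts the total to 11643 at 49 m³.

11643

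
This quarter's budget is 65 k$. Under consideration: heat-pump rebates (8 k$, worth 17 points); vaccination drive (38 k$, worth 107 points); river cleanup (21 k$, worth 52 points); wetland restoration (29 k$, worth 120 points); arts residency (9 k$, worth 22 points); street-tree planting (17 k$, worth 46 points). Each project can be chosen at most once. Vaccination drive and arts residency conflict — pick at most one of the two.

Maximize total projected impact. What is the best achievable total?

205

The ratio ordering already packs tightly: heat-pump rebates + wetland restoration + arts residency + street-tree planting, 63 k$, 205.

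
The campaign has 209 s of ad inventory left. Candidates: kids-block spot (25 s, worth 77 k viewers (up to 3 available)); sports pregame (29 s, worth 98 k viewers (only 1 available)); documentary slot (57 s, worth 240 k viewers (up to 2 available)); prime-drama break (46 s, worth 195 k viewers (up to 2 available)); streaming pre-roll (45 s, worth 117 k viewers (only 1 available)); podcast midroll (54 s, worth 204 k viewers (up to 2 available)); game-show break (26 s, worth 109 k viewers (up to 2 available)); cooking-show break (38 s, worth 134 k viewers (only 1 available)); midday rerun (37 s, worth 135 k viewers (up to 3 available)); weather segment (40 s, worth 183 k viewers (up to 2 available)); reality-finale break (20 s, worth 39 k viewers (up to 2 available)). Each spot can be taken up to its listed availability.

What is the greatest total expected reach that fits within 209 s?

By expected reach per s: weather segment 4.58, prime-drama break 4.24, documentary slot 4.21 lead.
Greedy by ratio would take 2×prime-drama break + game-show break + 2×weather segment: 198 s used, total 865.
Replace prime-drama break with documentary slot: the trade gains 45 net, giving 910 at 209 s.
No other feasible combination exceeds 910.

910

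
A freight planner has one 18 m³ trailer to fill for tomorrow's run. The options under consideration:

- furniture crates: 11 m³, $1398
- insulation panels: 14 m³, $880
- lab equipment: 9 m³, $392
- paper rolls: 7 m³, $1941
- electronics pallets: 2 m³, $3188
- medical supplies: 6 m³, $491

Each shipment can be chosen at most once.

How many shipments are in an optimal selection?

Best achievable revenue is 5620.
For example paper rolls + electronics pallets + medical supplies achieves it, using 15 m³.
All optima have 3 shipments.

3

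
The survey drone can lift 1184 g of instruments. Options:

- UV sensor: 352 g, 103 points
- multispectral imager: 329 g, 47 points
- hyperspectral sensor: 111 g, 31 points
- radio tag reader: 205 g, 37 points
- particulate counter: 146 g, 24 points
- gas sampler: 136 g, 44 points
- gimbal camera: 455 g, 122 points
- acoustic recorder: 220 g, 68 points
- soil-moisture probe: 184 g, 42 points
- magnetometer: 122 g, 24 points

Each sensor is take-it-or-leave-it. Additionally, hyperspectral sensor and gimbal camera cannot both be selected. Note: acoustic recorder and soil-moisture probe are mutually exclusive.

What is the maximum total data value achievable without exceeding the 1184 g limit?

337

Density check — gas sampler 0.32, acoustic recorder 0.31, UV sensor 0.29 are the best per g.
UV sensor + gas sampler + gimbal camera + acoustic recorder uses 1163 of the 1184 g and totals 337.
Every other selection either busts 1184 g or breaks a pairing rule or fails to beat 337.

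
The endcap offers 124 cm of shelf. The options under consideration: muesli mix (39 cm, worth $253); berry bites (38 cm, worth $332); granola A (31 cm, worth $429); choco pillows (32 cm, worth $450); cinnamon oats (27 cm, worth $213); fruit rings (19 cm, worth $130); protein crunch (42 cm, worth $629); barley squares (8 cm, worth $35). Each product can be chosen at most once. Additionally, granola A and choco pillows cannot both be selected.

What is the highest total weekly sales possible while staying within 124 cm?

Best packing: berry bites + choco pillows + protein crunch + barley squares — 120 cm, 1446 total.
The spare 4 cm is too small for any remaining product, and no feasible exchange beats 1446.

1446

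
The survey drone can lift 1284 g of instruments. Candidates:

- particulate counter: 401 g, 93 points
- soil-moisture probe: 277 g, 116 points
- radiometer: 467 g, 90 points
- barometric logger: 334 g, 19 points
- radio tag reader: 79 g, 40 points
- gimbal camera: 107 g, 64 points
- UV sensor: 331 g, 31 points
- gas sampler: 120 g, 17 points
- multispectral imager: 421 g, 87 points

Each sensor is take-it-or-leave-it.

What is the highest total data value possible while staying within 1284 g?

363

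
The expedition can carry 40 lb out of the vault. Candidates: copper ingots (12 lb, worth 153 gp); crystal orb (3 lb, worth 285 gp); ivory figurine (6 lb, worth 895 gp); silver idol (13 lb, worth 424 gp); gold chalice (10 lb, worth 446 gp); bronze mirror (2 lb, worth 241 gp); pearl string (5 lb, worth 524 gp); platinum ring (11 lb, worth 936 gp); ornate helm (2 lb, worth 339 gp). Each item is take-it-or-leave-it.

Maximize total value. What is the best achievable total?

3666

Taking crystal orb + ivory figurine + gold chalice + bronze mirror + pearl string + platinum ring + ornate helm: 39 lb used, 3666 in value.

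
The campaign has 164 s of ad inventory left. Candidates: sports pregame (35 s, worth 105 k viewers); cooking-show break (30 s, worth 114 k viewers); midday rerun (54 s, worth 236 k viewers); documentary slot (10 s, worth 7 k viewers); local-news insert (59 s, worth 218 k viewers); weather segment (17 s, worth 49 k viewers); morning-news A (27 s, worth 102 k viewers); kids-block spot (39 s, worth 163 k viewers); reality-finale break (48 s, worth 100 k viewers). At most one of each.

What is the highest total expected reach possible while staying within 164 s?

624

Taking the top-ratio spots first gives cooking-show break + midday rerun + documentary slot + morning-news A + kids-block spot for 622 (160 s).
Dropping cooking-show break and morning-news A frees 57 s; slotting in local-news insert (59 s) lifts the total to 624 at 162 s.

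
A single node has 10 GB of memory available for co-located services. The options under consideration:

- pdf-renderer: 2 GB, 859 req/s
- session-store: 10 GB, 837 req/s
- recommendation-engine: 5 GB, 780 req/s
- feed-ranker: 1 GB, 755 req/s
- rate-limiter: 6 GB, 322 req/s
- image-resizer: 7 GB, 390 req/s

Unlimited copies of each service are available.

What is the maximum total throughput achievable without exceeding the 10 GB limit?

10×feed-ranker uses 10 of the 10 GB and totals 7550.

7550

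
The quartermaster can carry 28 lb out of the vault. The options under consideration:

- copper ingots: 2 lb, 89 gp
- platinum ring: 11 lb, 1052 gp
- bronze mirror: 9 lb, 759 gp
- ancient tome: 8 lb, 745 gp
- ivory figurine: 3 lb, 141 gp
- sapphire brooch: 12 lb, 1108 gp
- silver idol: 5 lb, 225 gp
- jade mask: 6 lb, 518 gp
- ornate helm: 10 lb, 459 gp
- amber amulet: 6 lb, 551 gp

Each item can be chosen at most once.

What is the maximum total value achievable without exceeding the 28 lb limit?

2556

Ranking by ratio (value/lb): platinum ring 95.64, ancient tome 93.12, sapphire brooch 92.33, amber amulet 91.83.
Taking the top-ratio items first gives platinum ring + ancient tome + ivory figurine + amber amulet for 2489 (28 lb).
The 9 lb tied up in ivory figurine and amber amulet is better spent on bronze mirror — total rises to 2556 (28 lb).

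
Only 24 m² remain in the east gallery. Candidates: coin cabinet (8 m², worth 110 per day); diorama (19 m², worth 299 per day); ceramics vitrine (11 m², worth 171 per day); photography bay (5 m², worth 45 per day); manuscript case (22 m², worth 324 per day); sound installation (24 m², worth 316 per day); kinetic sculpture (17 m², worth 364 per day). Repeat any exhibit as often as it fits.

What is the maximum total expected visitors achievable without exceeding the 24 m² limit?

By expected visitors per m²: kinetic sculpture 21.41, diorama 15.74, ceramics vitrine 15.55 lead.
Taking photography bay + kinetic sculpture: 22 m² used, 409 in expected visitors.

409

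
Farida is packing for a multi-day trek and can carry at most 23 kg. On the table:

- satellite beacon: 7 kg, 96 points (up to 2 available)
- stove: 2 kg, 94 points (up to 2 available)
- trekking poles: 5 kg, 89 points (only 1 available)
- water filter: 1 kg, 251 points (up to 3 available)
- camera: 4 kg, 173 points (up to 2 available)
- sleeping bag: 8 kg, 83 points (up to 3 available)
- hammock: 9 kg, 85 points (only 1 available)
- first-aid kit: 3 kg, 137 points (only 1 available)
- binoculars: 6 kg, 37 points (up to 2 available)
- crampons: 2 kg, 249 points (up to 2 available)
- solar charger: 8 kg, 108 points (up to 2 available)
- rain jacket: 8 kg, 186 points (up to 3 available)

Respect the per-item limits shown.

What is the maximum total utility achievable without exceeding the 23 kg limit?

1922

By utility per kg: water filter 251.00, crampons 124.50, stove 47.00, first-aid kit 45.67 lead.
2×stove + 3×water filter + 2×camera + first-aid kit + 2×crampons uses 22 of the 23 kg and totals 1922.
No other feasible combination exceeds 1922.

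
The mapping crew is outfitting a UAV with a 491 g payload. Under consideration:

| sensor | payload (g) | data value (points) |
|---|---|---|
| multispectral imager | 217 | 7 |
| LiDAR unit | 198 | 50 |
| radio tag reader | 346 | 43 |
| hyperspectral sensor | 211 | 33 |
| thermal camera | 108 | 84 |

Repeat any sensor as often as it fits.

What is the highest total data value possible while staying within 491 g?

Ranking by ratio (data value/g): thermal camera 0.78, LiDAR unit 0.25, hyperspectral sensor 0.16.
Taking 4×thermal camera: 432 g used, 336 in data value.
That's the maximum — no swap from here does better than 336.

336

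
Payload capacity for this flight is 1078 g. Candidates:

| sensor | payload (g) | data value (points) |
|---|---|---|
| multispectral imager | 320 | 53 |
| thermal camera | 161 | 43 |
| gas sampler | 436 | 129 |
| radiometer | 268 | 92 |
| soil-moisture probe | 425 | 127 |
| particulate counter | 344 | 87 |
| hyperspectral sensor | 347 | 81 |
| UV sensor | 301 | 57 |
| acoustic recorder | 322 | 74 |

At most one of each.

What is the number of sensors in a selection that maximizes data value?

Best achievable data value is 308.
gas sampler + radiometer + particulate counter hits 308 at 1048 g.
Every optimal selection uses 3 sensors.

3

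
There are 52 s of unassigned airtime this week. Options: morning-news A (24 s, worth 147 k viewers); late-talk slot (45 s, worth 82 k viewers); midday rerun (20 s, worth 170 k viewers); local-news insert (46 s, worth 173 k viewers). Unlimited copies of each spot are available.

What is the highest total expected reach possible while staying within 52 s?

340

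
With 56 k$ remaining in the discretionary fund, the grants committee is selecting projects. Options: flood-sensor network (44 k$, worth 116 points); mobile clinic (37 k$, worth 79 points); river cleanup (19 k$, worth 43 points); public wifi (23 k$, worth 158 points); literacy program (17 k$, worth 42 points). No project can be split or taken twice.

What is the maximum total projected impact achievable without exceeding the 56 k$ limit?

201

By projected impact per k$: public wifi 6.87, flood-sensor network 2.64, literacy program 2.47 lead.
Taking the top-ratio projects first gives public wifi + literacy program for 200 (40 k$).
Dropping literacy program frees 17 k$; slotting in river cleanup (19 k$) lifts the total to 201 at 42 k$.
An exhaustive check of the 32 subsets confirms 201.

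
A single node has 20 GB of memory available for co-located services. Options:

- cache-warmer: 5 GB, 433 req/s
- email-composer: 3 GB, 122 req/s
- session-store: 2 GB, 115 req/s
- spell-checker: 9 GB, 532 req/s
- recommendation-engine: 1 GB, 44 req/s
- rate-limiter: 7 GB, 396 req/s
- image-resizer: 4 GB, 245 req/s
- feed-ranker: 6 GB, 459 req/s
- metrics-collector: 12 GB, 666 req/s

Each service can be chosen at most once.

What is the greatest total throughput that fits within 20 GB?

The ratio heuristic lands on cache-warmer + session-store + recommendation-engine + image-resizer + feed-ranker (1296) but leaves 2 GB idle.
Replace session-store and recommendation-engine and image-resizer with spell-checker: the trade gains 128 net, giving 1424 at 20 GB.
That's the maximum — no swap from here does better than 1424.

1424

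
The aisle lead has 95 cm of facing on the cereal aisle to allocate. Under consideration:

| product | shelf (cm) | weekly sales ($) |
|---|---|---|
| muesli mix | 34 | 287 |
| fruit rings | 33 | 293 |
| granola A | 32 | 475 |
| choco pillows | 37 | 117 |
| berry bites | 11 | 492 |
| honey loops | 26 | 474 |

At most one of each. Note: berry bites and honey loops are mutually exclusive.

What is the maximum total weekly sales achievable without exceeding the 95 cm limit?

1260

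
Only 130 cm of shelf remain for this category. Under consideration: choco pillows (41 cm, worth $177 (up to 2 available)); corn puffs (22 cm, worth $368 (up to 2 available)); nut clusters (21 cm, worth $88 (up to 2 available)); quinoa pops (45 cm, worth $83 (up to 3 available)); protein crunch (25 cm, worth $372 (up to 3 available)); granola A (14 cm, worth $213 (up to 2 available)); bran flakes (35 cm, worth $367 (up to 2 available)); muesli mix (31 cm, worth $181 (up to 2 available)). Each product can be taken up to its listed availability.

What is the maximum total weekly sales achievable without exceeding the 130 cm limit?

The ratio heuristic lands on 2×corn puffs + 2×protein crunch + 2×granola A (1906) but leaves 8 cm idle.
Replace corn puffs with protein crunch: the trade gains 4 net, giving 1910 at 125 cm.
Nothing else within 130 cm beats 1910.

1910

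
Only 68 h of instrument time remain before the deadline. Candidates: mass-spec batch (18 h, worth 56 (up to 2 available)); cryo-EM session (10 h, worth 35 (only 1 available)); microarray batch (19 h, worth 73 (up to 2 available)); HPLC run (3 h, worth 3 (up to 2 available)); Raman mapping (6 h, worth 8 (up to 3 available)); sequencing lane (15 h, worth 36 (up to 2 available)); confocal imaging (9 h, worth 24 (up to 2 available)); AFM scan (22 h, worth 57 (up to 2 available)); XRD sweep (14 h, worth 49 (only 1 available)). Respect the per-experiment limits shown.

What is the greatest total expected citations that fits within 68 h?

238

Ranking by ratio (expected citations/h): microarray batch 3.84, cryo-EM session 3.50, XRD sweep 3.50, mass-spec batch 3.11.
Cryo-EM session + 2×microarray batch + Raman mapping + XRD sweep uses 68 of the 68 h and totals 238.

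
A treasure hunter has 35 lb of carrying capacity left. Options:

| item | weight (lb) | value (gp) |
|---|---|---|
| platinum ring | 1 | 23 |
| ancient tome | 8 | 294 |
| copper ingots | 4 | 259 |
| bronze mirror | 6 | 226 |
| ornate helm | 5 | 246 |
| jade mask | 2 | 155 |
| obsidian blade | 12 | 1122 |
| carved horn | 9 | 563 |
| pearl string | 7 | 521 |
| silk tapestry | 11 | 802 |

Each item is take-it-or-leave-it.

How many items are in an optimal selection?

5

The maximum value within 35 lb is 2727.
platinum ring + copper ingots + obsidian blade + pearl string + silk tapestry hits 2727 at 35 lb.
Any selection reaching 2727 contains exactly 5 items.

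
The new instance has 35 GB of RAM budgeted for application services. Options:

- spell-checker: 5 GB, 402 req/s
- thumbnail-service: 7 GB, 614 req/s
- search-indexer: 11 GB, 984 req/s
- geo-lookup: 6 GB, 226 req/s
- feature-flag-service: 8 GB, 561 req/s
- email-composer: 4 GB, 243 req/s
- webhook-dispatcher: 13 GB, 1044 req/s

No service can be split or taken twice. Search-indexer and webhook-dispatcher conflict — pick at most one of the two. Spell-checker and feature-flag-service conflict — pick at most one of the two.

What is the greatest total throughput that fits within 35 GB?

Best packing: spell-checker + thumbnail-service + geo-lookup + email-composer + webhook-dispatcher — 35 GB, 2529 total.
No other feasible combination exceeds 2529.

2529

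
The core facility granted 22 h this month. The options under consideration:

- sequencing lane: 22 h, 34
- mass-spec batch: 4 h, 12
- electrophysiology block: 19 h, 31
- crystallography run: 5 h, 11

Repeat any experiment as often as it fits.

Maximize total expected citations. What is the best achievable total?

5×mass-spec batch uses 20 of the 22 h and totals 60.
The spare 2 h is too small for any remaining experiment, and no exchange beats 60.

60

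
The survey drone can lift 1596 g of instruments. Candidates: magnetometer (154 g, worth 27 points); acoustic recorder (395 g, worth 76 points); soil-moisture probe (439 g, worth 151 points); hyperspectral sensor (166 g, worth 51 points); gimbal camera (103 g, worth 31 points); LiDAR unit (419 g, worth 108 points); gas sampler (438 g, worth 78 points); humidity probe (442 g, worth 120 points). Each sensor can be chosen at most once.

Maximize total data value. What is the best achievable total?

461

The ratio ordering already packs tightly: soil-moisture probe + hyperspectral sensor + gimbal camera + LiDAR unit + humidity probe, 1569 g, 461.
That's the maximum — no swap from here does better than 461.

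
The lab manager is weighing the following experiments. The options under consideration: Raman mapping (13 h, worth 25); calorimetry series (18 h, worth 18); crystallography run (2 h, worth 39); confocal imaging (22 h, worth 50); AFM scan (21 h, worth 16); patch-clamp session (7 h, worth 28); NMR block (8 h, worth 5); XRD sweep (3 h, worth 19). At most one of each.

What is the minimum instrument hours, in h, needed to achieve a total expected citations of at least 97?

Need the lightest bundle worth ≥ 97.
Raman mapping + crystallography run + patch-clamp session + XRD sweep reaches 111 using 25 h.
Any bundle with less than 25 h falls short of 97.

25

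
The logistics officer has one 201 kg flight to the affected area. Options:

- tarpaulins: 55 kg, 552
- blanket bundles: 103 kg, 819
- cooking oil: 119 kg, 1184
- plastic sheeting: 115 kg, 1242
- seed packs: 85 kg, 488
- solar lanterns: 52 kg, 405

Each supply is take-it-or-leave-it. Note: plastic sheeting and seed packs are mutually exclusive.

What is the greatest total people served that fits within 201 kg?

Density check — plastic sheeting 10.80, tarpaulins 10.04, cooking oil 9.95 are the best per kg.
Best packing: tarpaulins + plastic sheeting — 170 kg, 1794 total.
Nothing else feasible within 201 kg beats 1794.

1794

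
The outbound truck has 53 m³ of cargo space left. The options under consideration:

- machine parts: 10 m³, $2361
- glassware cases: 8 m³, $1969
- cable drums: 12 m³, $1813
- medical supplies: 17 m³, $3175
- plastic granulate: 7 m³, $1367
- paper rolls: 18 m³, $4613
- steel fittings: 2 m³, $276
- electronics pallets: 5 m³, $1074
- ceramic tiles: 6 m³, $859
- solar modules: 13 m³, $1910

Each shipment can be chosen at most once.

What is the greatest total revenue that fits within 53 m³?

Density check — paper rolls 256.28, glassware cases 246.12, machine parts 236.10 are the best per m³.
Greedy by ratio would take machine parts + glassware cases + plastic granulate + paper rolls + steel fittings + electronics pallets: 50 m³ used, total 11660.
The 14 m³ tied up in plastic granulate and steel fittings and electronics pallets is better spent on medical supplies — total rises to 12118 (53 m³).
Runner-up machine parts + glassware cases + cable drums + paper rolls + electronics pallets tops out at 11830.

12118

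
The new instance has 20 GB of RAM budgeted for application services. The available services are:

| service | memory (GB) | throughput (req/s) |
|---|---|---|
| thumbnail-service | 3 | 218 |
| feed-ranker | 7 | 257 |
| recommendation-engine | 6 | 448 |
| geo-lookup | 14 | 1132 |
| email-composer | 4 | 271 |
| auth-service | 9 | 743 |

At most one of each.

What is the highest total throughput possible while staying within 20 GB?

Taking the top-ratio services first gives thumbnail-service + recommendation-engine + auth-service for 1409 (18 GB).
The 12 GB tied up in thumbnail-service and auth-service is better spent on geo-lookup — total rises to 1580 (20 GB).
Every other selection either busts 20 GB or fails to beat 1580.

1580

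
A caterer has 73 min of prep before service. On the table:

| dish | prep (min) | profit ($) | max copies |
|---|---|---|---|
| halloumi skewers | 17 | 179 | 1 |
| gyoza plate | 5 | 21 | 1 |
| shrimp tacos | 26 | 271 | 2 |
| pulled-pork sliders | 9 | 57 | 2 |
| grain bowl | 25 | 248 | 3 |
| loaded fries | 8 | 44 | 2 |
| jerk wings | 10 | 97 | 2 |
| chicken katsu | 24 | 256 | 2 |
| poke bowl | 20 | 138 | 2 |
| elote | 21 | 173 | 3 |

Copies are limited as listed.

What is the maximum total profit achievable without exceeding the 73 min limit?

Greedy by ratio would take halloumi skewers + loaded fries + 2×chicken katsu: 73 min used, total 735.
The 25 min tied up in halloumi skewers and loaded fries is better spent on grain bowl — total rises to 760 (73 min).
That's the maximum — no swap from here does better than 760.

760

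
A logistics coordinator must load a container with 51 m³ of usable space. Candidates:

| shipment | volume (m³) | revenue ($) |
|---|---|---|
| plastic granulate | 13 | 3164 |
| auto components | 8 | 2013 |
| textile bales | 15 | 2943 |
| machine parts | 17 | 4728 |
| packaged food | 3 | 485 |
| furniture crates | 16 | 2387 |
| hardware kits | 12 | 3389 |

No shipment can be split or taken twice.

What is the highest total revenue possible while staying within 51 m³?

13294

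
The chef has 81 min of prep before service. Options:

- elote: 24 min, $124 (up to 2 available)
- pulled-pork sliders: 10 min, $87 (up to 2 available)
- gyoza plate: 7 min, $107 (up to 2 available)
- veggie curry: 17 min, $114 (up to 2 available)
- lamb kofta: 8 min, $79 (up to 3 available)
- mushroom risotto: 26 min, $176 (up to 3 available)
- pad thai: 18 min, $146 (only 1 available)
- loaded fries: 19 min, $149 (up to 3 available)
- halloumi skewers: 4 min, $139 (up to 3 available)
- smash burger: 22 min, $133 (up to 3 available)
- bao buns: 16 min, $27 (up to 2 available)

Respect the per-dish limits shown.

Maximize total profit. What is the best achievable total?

1112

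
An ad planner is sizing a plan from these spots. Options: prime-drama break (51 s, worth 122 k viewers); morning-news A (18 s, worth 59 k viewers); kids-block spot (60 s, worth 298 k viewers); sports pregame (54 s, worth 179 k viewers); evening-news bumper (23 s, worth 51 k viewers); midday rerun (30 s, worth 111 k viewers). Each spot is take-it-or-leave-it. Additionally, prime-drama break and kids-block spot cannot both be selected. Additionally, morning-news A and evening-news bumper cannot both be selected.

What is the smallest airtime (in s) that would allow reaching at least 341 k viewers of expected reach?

Minimise s subject to total expected reach ≥ 341.
morning-news A + kids-block spot reaches 357 using 78 s.
Any bundle with less than 78 s falls short of 341.

78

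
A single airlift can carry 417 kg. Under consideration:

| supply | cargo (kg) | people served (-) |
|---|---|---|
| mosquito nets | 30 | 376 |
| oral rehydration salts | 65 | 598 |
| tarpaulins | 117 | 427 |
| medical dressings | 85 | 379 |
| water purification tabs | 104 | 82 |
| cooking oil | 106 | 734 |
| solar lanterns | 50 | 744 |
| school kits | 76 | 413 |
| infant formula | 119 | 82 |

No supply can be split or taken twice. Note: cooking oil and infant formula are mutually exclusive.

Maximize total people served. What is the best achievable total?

3244

Ranking by ratio (people served/kg): solar lanterns 14.88, mosquito nets 12.53, oral rehydration salts 9.20, cooking oil 6.92.
Mosquito nets + oral rehydration salts + medical dressings + cooking oil + solar lanterns + school kits uses 412 of the 417 kg and totals 3244.
Runner-up oral rehydration salts + tarpaulins + cooking oil + solar lanterns + school kits tops out at 2916.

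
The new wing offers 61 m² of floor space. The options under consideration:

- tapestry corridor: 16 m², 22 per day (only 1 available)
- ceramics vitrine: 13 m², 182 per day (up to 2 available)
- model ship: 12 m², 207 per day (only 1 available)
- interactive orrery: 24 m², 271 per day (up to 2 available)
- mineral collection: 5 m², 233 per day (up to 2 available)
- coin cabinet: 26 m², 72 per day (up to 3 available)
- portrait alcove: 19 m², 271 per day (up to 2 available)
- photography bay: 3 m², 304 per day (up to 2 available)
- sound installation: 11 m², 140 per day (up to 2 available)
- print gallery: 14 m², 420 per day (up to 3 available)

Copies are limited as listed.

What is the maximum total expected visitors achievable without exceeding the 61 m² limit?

2334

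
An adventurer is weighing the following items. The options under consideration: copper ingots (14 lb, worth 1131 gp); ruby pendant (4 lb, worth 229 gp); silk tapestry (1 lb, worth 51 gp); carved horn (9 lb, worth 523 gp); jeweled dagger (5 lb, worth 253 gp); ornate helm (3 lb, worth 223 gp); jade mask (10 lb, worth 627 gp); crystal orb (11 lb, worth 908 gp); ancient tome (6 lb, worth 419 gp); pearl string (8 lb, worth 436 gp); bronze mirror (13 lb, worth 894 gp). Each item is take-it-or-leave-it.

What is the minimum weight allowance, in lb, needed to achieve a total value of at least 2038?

Minimise lb subject to total value ≥ 2038.
Taking copper ingots + crystal orb gives 2039 (≥ 2038) for 25 lb.
Below 25 lb the best achievable stays under 2038.

25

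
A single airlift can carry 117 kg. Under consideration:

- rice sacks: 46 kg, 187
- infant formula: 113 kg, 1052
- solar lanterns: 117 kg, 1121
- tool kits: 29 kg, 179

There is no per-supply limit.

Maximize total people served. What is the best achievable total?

1121

The ratio ordering already packs tightly: solar lanterns, 117 kg, 1121.
That's the maximum — no swap from here does better than 1121.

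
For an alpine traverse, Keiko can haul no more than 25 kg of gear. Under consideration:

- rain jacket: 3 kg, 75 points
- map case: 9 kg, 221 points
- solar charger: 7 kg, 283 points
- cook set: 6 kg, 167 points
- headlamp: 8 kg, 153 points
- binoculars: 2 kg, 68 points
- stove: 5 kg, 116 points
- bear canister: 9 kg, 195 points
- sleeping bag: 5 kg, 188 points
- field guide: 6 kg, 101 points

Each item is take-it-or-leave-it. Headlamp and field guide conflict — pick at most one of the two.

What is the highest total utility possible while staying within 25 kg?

822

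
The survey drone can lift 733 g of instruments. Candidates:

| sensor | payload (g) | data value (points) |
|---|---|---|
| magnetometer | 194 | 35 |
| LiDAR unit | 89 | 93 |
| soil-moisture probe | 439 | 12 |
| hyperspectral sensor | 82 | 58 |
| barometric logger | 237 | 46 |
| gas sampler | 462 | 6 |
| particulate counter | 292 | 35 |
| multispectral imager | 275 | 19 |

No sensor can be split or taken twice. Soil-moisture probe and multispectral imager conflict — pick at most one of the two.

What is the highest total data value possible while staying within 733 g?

232

Magnetometer + LiDAR unit + hyperspectral sensor + barometric logger uses 602 of the 733 g and totals 232.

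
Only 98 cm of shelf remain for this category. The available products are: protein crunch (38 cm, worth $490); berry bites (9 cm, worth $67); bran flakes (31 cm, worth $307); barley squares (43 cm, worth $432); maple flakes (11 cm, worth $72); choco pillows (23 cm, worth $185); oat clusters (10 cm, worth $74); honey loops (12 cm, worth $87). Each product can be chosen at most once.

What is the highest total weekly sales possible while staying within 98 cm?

By weekly sales per cm: protein crunch 12.89, barley squares 10.05, bran flakes 9.90, choco pillows 8.04 lead.
Filling by ratio: protein crunch + berry bites + barley squares for 989, with 8 cm left unused.
Dropping berry bites frees 9 cm; slotting in honey loops (12 cm) lifts the total to 1009 at 93 cm.

1009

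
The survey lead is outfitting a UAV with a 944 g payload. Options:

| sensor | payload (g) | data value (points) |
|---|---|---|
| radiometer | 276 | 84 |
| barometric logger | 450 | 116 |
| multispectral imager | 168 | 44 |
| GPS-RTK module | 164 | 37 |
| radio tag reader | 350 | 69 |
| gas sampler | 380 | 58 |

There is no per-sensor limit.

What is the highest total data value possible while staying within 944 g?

256

Filling by ratio: 3×radiometer for 252, with 116 g left unused.
Dropping radiometer frees 276 g; slotting in 2×multispectral imager (336 g) lifts the total to 256 at 888 g.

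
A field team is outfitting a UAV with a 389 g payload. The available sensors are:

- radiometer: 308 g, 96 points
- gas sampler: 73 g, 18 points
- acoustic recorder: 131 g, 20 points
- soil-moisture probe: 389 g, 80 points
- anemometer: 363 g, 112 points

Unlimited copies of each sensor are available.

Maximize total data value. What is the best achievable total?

Density check — radiometer 0.31, anemometer 0.31, gas sampler 0.25, soil-moisture probe 0.21 are the best per g.
The ratio ordering already packs tightly: radiometer + gas sampler, 381 g, 114.

114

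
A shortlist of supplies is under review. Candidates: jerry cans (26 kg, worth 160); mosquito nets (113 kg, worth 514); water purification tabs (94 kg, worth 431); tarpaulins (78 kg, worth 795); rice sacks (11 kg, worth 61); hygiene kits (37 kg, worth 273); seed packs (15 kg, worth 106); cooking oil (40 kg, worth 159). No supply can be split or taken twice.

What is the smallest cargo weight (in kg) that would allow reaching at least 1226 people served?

Look for the lowest-cargo combination reaching 1226.
jerry cans + tarpaulins + hygiene kits reaches 1228 using 141 kg.
No combination under 141 kg hits 1226.

141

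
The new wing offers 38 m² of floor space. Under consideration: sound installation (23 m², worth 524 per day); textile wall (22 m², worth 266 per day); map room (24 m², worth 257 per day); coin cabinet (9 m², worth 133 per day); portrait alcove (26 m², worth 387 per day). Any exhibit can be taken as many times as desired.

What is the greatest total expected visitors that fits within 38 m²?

657

By expected visitors per m²: sound installation 22.78, portrait alcove 14.88, coin cabinet 14.78 lead.
Taking sound installation + coin cabinet: 32 m² used, 657 in expected visitors.
No other feasible combination exceeds 657.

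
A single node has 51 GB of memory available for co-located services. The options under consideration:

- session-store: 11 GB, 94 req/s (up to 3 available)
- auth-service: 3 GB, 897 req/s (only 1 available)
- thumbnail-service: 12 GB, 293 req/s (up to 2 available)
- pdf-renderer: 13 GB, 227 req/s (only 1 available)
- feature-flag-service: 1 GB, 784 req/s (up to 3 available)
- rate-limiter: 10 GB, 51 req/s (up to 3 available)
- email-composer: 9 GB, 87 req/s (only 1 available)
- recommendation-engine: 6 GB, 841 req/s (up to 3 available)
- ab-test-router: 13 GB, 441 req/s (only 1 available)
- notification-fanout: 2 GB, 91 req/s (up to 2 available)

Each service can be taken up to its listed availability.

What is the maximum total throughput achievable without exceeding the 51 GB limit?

6597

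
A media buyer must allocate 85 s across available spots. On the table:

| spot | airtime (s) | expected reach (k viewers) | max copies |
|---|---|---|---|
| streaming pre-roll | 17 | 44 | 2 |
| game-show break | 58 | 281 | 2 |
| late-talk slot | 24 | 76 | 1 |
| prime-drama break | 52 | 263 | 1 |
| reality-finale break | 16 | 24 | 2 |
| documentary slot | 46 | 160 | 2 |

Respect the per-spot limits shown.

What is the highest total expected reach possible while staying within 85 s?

357

Greedy by ratio would take late-talk slot + prime-drama break: 76 s used, total 339.
The 52 s tied up in prime-drama break is better spent on game-show break — total rises to 357 (82 s).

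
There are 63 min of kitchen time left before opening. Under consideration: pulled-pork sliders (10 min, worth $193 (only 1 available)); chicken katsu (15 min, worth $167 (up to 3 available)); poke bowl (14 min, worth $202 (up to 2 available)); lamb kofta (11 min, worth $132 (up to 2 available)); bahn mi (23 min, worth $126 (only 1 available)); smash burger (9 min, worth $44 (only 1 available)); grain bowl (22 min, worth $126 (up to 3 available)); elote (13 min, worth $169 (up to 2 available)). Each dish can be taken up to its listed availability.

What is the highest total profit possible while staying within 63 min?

898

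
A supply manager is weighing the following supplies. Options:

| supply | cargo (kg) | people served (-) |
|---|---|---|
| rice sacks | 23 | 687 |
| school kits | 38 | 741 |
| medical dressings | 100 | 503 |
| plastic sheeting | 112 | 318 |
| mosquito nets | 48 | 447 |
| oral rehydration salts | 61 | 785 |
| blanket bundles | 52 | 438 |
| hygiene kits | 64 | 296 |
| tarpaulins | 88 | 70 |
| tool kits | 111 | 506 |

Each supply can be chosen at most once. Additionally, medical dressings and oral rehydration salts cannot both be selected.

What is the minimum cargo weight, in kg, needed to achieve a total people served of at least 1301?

61

Need the lightest bundle worth ≥ 1301.
rice sacks + school kits reaches 1428 using 61 kg.
No combination under 61 kg hits 1301.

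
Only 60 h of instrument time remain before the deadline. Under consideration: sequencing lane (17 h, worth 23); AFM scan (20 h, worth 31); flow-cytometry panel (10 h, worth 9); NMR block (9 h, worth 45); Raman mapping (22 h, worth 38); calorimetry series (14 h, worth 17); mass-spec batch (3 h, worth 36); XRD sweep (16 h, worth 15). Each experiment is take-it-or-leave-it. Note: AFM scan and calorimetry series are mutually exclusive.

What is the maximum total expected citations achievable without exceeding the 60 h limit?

150

The ratio ordering already packs tightly: AFM scan + NMR block + Raman mapping + mass-spec batch, 54 h, 150.
An exhaustive check of the 256 subsets confirms 150.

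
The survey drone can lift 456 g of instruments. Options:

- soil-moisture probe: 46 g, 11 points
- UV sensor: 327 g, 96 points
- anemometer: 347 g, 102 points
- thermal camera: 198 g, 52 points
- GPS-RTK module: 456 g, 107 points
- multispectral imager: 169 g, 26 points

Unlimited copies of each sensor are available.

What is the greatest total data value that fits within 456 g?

2×soil-moisture probe + anemometer uses 439 of the 456 g and totals 124.
Nothing else within 456 g beats 124.

124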